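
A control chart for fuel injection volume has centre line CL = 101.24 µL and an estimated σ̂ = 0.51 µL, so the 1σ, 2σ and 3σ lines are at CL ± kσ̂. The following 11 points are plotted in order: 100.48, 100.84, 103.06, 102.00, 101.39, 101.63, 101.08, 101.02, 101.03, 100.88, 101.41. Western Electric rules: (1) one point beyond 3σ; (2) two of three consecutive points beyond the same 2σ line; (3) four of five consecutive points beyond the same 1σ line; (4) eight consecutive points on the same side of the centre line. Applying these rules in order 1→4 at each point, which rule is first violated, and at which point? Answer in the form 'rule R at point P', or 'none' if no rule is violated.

rule 1 at point 3

Zone of each point (C = within 1σ̂, B = 1σ̂–2σ̂, A = 2σ̂–3σ̂, * = beyond 3σ̂; sign = side of CL): 1:-B, 2:-C, 3:+*, 4:+B, 5:+C, 6:+C, 7:-C, 8:-C, 9:-C, 10:-C, 11:+C
Rule 1 (one point beyond the 3σ limits) is satisfied at point 3.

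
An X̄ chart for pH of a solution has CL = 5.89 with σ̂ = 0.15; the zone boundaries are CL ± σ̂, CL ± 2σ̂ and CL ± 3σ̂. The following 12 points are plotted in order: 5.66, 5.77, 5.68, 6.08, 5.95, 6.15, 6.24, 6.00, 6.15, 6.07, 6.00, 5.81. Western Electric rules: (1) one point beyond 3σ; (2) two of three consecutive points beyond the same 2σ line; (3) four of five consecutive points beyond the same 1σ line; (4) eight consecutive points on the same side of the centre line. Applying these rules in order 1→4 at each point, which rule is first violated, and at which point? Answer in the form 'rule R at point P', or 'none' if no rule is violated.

rule 3 at point 10

Zone of each point (C = within 1σ̂, B = 1σ̂–2σ̂, A = 2σ̂–3σ̂, * = beyond 3σ̂; sign = side of CL): 1:-B, 2:-C, 3:-B, 4:+B, 5:+C, 6:+B, 7:+A, 8:+C, 9:+B, 10:+B, 11:+C, 12:-C
Rule 3 (four of five consecutive points beyond the same 1σ limit) is satisfied at point 10.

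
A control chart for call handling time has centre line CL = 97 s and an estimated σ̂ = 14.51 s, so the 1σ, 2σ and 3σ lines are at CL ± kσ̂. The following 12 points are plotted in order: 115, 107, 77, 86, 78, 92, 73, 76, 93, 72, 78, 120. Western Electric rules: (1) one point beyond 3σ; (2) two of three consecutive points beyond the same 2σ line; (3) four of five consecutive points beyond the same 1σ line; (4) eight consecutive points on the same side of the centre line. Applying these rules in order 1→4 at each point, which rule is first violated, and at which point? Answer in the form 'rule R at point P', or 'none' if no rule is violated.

Zone of each point (C = within 1σ̂, B = 1σ̂–2σ̂, A = 2σ̂–3σ̂, * = beyond 3σ̂; sign = side of CL): 1:+B, 2:+C, 3:-B, 4:-C, 5:-B, 6:-C, 7:-B, 8:-B, 9:-C, 10:-B, 11:-B, 12:+B
Rule 4 (eight consecutive points on the same side of the centre line) is satisfied at point 10.

rule 4 at point 10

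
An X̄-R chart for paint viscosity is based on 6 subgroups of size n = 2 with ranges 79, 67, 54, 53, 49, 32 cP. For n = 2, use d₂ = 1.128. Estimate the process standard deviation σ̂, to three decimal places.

49.350

R̄ = (79 + 67 + 54 + 53 + 49 + 32) / 6 = 55.6667
σ̂ = R̄ / d₂ = 55.6667 / 1.128 = 49.3499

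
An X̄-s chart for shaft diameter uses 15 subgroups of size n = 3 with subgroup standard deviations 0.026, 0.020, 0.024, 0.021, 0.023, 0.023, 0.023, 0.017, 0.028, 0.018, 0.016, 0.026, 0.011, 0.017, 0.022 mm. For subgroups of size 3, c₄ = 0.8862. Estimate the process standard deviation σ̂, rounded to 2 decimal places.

0.02

s̄ = (0.026 + 0.020 + 0.024 + 0.021 + 0.023 + 0.023 + 0.023 + 0.017 + 0.028 + 0.018 + 0.016 + 0.026 + 0.011 + 0.017 + 0.022) / 15 = 0.0210
σ̂ = s̄ / c₄ = 0.0210 / 0.8862 = 0.0237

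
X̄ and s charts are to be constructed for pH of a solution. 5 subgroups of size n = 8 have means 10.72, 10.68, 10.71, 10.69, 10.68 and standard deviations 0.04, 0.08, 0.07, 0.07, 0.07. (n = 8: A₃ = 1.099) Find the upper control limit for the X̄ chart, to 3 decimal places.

10.769

X̄̄ = (10.72 + 10.68 + 10.71 + 10.69 + 10.68) / 5 = 10.6960
s̄ = (0.04 + 0.08 + 0.07 + 0.07 + 0.07) / 5 = 0.0660
UCL = X̄̄ + A₃·s̄ = 10.6960 + 1.099 × 0.0660 = 10.7685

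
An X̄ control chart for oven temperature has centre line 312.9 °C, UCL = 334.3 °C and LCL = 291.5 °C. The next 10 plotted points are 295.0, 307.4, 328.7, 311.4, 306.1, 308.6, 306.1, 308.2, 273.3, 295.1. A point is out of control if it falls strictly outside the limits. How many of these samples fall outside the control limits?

Compare each point to [291.5, 334.3]: sample 9 = 273.3 < LCL.

1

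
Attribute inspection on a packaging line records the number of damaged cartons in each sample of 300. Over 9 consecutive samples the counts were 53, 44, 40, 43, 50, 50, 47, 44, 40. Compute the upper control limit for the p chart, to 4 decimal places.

p̄ = Σdᵢ / (k·n) = 411 / (9 × 300) = 0.15222
UCL = p̄ + 3·√(p̄(1−p̄)/n) = 0.15222 + 3 × √(0.15222×0.84778/300) = 0.15222 + 3 × 0.02074 = 0.21444

0.2144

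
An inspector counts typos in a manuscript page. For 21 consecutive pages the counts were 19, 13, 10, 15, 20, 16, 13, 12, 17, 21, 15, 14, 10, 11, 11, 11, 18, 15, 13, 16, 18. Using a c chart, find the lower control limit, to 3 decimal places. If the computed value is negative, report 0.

3.178

c̄ = (19 + 13 + 10 + 15 + 20 + 16 + 13 + 12 + 17 + 21 + 15 + 14 + 10 + 11 + 11 + 11 + 18 + 15 + 13 + 16 + 18) / 21 = 308 / 21 = 14.6667
LCL = c̄ − 3√c̄ = 14.6667 − 3 × 3.8297 = 3.1775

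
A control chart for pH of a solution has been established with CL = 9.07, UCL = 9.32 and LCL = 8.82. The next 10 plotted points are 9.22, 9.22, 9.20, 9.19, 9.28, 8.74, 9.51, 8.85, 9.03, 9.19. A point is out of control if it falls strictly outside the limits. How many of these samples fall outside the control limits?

Compare each point to [8.82, 9.32]: sample 6 = 8.74 < LCL; sample 7 = 9.51 > UCL.

2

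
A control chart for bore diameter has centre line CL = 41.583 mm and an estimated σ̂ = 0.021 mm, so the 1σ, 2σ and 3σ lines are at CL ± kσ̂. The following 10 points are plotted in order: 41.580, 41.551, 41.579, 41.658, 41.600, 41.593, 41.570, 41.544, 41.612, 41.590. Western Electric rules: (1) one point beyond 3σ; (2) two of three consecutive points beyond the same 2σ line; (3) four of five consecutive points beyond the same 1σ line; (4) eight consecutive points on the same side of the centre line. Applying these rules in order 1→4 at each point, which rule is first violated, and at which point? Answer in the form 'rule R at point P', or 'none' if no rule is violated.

rule 1 at point 4

Zone of each point (C = within 1σ̂, B = 1σ̂–2σ̂, A = 2σ̂–3σ̂, * = beyond 3σ̂; sign = side of CL): 1:-C, 2:-B, 3:-C, 4:+*, 5:+C, 6:+C, 7:-C, 8:-B, 9:+B, 10:+C
Rule 1 (one point beyond the 3σ limits) is satisfied at point 4.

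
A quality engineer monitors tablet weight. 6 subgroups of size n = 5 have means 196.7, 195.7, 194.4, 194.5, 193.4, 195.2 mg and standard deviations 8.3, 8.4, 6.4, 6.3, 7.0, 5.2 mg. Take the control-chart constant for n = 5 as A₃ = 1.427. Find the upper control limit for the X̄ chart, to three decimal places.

204.877

X̄̄ = (196.7 + 195.7 + 194.4 + 194.5 + 193.4 + 195.2) / 6 = 194.9833
s̄ = (8.3 + 8.4 + 6.4 + 6.3 + 7.0 + 5.2) / 6 = 6.9333
UCL = X̄̄ + A₃·s̄ = 194.9833 + 1.427 × 6.9333 = 204.8772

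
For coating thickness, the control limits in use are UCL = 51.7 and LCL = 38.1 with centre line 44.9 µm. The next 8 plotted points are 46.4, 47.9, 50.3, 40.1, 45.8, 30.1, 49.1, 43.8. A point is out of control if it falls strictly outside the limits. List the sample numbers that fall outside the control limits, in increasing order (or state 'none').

Compare each point to [38.1, 51.7]: sample 6 = 30.1 < LCL.

6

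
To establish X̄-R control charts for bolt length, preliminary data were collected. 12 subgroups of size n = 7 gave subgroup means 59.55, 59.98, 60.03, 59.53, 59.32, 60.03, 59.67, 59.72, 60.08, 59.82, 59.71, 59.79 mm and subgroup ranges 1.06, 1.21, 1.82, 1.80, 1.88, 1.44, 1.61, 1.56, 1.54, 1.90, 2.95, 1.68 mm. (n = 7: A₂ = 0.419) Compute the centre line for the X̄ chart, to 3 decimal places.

X̄̄ = (59.55 + 59.98 + 60.03 + 59.53 + 59.32 + 60.03 + 59.67 + 59.72 + 60.08 + 59.82 + 59.71 + 59.79) / 12 = 717.2300 / 12 = 59.7692
CL = X̄̄ = 59.7692

59.769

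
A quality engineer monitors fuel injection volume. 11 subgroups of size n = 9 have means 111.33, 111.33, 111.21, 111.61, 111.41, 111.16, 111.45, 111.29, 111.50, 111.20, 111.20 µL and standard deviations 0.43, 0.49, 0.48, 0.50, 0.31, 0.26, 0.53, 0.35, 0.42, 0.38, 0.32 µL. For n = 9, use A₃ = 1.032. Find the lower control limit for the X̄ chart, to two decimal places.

X̄̄ = (111.33 + 111.33 + 111.21 + 111.61 + 111.41 + 111.16 + 111.45 + 111.29 + 111.50 + 111.20 + 111.20) / 11 = 111.3355
s̄ = (0.43 + 0.49 + 0.48 + 0.50 + 0.31 + 0.26 + 0.53 + 0.35 + 0.42 + 0.38 + 0.32) / 11 = 0.4064
LCL = X̄̄ − A₃·s̄ = 111.3355 − 1.032 × 0.4064 = 110.9161

110.92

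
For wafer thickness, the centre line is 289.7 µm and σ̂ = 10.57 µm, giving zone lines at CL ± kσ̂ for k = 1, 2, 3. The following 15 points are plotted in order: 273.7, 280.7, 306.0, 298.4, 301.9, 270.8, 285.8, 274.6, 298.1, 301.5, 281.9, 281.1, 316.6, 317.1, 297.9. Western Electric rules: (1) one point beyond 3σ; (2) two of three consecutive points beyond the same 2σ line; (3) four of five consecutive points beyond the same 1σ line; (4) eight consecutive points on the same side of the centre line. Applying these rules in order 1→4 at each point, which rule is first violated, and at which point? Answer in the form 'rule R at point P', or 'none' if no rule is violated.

Zone of each point (C = within 1σ̂, B = 1σ̂–2σ̂, A = 2σ̂–3σ̂, * = beyond 3σ̂; sign = side of CL): 1:-B, 2:-C, 3:+B, 4:+C, 5:+B, 6:-B, 7:-C, 8:-B, 9:+C, 10:+B, 11:-C, 12:-C, 13:+A, 14:+A, 15:+C
Rule 2 (two of three consecutive points beyond the same 2σ limit) is satisfied at point 14.

rule 2 at point 14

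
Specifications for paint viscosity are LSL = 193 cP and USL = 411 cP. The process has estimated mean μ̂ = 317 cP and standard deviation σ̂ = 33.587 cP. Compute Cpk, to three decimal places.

Cpu = (USL − μ̂) / (3σ̂) = (411 − 317) / (3 × 33.587) = 0.9329; Cpl = (μ̂ − LSL) / (3σ̂) = (317 − 193) / (3 × 33.587) = 1.2306; Cpk = min(Cpu, Cpl) = 0.9329

0.933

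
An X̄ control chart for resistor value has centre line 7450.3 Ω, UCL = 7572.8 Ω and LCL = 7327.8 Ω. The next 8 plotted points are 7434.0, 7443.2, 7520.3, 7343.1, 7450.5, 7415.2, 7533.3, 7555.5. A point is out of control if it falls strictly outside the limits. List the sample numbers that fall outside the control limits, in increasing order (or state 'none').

All 8 points lie within [7327.8, 7572.8].

none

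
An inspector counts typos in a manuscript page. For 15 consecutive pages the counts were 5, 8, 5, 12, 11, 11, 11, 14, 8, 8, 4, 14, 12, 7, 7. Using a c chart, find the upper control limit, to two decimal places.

18.20

c̄ = (5 + 8 + 5 + 12 + 11 + 11 + 11 + 14 + 8 + 8 + 4 + 14 + 12 + 7 + 7) / 15 = 137 / 15 = 9.1333
UCL = c̄ + 3√c̄ = 9.1333 + 3 × √9.1333 = 9.1333 + 3 × 3.0221 = 18.1998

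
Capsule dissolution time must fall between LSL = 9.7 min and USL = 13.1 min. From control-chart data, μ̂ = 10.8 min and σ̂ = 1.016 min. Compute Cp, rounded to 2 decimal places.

Cp = (USL − LSL) / (6σ̂) = (13.1 − 9.7) / (6 × 1.016) = 3.4000 / 6.0960 = 0.5577

0.56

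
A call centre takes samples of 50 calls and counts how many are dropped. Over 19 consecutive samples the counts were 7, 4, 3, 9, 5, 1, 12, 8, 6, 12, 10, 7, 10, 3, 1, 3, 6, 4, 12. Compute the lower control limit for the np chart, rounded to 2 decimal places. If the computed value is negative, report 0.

0.00

p̄ = Σdᵢ / (k·n) = 123 / (19 × 50) = 0.12947
LCL = np̄ − 3·√(np̄(1−p̄)) = 6.4737 − 3 × 2.3739 = -0.6481 → 0 (negative, so LCL = 0)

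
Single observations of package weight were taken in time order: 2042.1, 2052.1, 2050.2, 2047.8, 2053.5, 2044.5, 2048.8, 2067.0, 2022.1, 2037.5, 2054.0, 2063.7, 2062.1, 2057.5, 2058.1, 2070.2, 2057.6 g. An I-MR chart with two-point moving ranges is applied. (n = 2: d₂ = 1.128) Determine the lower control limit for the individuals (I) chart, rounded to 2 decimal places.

2024.11

X̄ = (2042.1 + 2052.1 + 2050.2 + 2047.8 + 2053.5 + 2044.5 + 2048.8 + 2067.0 + 2022.1 + 2037.5 + 2054.0 + 2063.7 + 2062.1 + 2057.5 + 2058.1 + 2070.2 + 2057.6) / 17 = 2052.2824
Moving ranges: 10.0, 1.9, 2.4, 5.7, 9.0, 4.3, 18.2, 44.9, 15.4, 16.5, 9.7, 1.6, 4.6, 0.6, 12.1, 12.6; M̄R̄ = 169.5000 / 16 = 10.5938
LCL = X̄ − 3·M̄R̄/d₂ = 2052.2824 − 3 × 10.5938 / 1.128 = 2024.1075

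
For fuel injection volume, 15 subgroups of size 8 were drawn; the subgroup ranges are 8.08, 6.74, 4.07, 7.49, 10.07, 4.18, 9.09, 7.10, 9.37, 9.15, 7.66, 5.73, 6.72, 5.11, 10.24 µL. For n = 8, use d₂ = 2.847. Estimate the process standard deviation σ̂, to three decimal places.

2.595

R̄ = (8.08 + 6.74 + 4.07 + 7.49 + 10.07 + 4.18 + 9.09 + 7.10 + 9.37 + 9.15 + 7.66 + 5.73 + 6.72 + 5.11 + 10.24) / 15 = 7.3867
σ̂ = R̄ / d₂ = 7.3867 / 2.847 = 2.5945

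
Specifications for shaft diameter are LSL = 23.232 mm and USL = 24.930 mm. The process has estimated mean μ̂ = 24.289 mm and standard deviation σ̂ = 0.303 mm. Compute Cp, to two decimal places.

Cp = (USL − LSL) / (6σ̂) = (24.930 − 23.232) / (6 × 0.303) = 1.6980 / 1.8180 = 0.9340

0.93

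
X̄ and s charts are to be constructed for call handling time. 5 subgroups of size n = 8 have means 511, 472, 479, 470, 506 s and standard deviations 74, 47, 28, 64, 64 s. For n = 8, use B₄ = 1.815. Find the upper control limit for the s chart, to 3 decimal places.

100.551

s̄ = (74 + 47 + 28 + 64 + 64) / 5 = 55.4000
UCL_s = B₄·s̄ = 1.815 × 55.4000 = 100.5510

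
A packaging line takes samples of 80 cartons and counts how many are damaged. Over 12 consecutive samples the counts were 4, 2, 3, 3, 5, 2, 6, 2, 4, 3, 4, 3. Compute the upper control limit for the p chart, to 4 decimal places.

p̄ = Σdᵢ / (k·n) = 41 / (12 × 80) = 0.04271
UCL = p̄ + 3·√(p̄(1−p̄)/n) = 0.04271 + 3 × √(0.04271×0.95729/80) = 0.04271 + 3 × 0.02261 = 0.11053

0.1105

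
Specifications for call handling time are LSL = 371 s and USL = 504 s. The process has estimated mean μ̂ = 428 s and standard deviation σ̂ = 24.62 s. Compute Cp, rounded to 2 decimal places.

0.90

Cp = (USL − LSL) / (6σ̂) = (504 − 371) / (6 × 24.62) = 133.0000 / 147.7200 = 0.9004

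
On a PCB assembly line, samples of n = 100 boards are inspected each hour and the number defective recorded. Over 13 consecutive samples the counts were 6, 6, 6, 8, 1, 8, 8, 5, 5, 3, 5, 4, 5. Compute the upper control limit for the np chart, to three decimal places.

12.156

p̄ = Σdᵢ / (k·n) = 70 / (13 × 100) = 0.05385
UCL = np̄ + 3·√(np̄(1−p̄)) = 5.3846 + 3 × √(5.3846×0.94615) = 5.3846 + 3 × 2.2571 = 12.1560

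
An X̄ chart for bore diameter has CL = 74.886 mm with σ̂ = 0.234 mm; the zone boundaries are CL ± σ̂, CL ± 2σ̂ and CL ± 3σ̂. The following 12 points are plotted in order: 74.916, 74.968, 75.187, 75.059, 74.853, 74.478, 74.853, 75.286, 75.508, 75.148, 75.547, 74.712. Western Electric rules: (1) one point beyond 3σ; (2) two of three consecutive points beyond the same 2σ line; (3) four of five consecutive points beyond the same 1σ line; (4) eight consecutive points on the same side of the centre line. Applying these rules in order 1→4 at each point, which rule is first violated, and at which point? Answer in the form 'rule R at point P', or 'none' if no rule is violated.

Zone of each point (C = within 1σ̂, B = 1σ̂–2σ̂, A = 2σ̂–3σ̂, * = beyond 3σ̂; sign = side of CL): 1:+C, 2:+C, 3:+B, 4:+C, 5:-C, 6:-B, 7:-C, 8:+B, 9:+A, 10:+B, 11:+A, 12:-C
Rule 2 (two of three consecutive points beyond the same 2σ limit) is satisfied at point 11.

rule 2 at point 11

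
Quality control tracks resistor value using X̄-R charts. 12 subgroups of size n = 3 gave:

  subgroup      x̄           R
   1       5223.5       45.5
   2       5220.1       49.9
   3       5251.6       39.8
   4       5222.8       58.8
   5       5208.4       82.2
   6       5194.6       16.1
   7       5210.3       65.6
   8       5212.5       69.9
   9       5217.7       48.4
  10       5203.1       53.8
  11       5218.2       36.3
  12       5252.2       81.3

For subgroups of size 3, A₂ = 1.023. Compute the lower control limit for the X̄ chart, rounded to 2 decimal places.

X̄̄ = (5223.5 + 5220.1 + 5251.6 + 5222.8 + 5208.4 + 5194.6 + 5210.3 + 5212.5 + 5217.7 + 5203.1 + 5218.2 + 5252.2) / 12 = 62635.0000 / 12 = 5219.5833
R̄ = (45.5 + 49.9 + 39.8 + 58.8 + 82.2 + 16.1 + 65.6 + 69.9 + 48.4 + 53.8 + 36.3 + 81.3) / 12 = 647.6000 / 12 = 53.9667
LCL = X̄̄ − A₂·R̄ = 5219.5833 − 1.023 × 53.9667 = 5164.3754

5164.38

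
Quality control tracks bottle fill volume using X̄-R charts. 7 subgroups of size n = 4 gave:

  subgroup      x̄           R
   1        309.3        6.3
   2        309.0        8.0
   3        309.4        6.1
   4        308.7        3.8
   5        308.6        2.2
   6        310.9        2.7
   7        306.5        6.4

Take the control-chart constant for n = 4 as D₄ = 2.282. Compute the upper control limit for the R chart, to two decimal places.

11.57

R̄ = (6.3 + 8.0 + 6.1 + 3.8 + 2.2 + 2.7 + 6.4) / 7 = 35.5000 / 7 = 5.0714
UCL_R = D₄·R̄ = 2.282 × 5.0714 = 11.5730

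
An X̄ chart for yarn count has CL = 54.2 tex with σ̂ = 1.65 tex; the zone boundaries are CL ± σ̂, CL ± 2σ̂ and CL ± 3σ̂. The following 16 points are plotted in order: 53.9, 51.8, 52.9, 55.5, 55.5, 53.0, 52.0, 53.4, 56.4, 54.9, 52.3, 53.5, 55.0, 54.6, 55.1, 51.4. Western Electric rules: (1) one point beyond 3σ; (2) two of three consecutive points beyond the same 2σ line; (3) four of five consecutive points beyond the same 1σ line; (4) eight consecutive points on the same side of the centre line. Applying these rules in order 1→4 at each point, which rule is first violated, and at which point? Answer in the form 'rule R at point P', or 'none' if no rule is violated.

Zone of each point (C = within 1σ̂, B = 1σ̂–2σ̂, A = 2σ̂–3σ̂, * = beyond 3σ̂; sign = side of CL): 1:-C, 2:-B, 3:-C, 4:+C, 5:+C, 6:-C, 7:-B, 8:-C, 9:+B, 10:+C, 11:-B, 12:-C, 13:+C, 14:+C, 15:+C, 16:-B
No rule fires across all 16 points.

none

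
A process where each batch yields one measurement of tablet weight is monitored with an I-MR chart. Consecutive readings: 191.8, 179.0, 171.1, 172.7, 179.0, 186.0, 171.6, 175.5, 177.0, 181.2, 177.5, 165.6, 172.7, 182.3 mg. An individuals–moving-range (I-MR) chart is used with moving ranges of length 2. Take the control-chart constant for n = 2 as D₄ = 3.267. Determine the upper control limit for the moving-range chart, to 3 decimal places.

23.095

Moving ranges: 12.8, 7.9, 1.6, 6.3, 7.0, 14.4, 3.9, 1.5, 4.2, 3.7, 11.9, 7.1, 9.6; M̄R̄ = 91.9000 / 13 = 7.0692
UCL_MR = D₄·M̄R̄ = 3.267 × 7.0692 = 23.0952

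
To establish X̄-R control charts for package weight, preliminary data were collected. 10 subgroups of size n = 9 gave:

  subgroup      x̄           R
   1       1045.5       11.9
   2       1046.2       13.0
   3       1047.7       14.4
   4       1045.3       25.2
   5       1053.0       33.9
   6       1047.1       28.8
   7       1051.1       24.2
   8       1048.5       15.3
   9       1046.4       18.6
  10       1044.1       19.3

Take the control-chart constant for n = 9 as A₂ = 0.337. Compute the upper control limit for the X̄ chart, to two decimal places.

X̄̄ = (1045.5 + 1046.2 + 1047.7 + 1045.3 + 1053.0 + 1047.1 + 1051.1 + 1048.5 + 1046.4 + 1044.1) / 10 = 10474.9000 / 10 = 1047.4900
R̄ = (11.9 + 13.0 + 14.4 + 25.2 + 33.9 + 28.8 + 24.2 + 15.3 + 18.6 + 19.3) / 10 = 204.6000 / 10 = 20.4600
UCL = X̄̄ + A₂·R̄ = 1047.4900 + 0.337 × 20.4600 = 1054.3850

1054.39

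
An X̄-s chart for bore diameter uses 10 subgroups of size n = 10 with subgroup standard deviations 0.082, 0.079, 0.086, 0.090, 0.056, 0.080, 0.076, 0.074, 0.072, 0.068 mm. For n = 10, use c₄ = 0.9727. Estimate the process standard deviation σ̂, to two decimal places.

0.08

s̄ = (0.082 + 0.079 + 0.086 + 0.090 + 0.056 + 0.080 + 0.076 + 0.074 + 0.072 + 0.068) / 10 = 0.0763
σ̂ = s̄ / c₄ = 0.0763 / 0.9727 = 0.0784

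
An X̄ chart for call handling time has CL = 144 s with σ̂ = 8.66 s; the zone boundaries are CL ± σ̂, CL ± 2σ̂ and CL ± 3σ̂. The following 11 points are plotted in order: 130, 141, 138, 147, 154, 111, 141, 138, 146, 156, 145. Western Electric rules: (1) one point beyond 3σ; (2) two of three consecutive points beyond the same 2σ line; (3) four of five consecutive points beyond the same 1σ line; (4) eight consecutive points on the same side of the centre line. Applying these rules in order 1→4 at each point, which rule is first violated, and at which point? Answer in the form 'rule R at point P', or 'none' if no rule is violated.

Zone of each point (C = within 1σ̂, B = 1σ̂–2σ̂, A = 2σ̂–3σ̂, * = beyond 3σ̂; sign = side of CL): 1:-B, 2:-C, 3:-C, 4:+C, 5:+B, 6:-*, 7:-C, 8:-C, 9:+C, 10:+B, 11:+C
Rule 1 (one point beyond the 3σ limits) is satisfied at point 6.

rule 1 at point 6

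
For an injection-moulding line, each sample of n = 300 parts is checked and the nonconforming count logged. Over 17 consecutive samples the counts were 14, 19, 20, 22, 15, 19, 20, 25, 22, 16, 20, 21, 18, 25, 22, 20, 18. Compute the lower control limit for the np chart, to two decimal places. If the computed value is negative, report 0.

p̄ = Σdᵢ / (k·n) = 336 / (17 × 300) = 0.06588
LCL = np̄ − 3·√(np̄(1−p̄)) = 19.7647 − 3 × 4.2968 = 6.8743

6.87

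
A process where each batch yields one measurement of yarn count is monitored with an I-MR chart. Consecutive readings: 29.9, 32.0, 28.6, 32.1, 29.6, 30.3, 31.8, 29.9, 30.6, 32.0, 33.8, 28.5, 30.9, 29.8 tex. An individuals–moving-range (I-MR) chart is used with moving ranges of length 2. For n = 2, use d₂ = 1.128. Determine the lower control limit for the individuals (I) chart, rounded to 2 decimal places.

X̄ = (29.9 + 32.0 + 28.6 + 32.1 + 29.6 + 30.3 + 31.8 + 29.9 + 30.6 + 32.0 + 33.8 + 28.5 + 30.9 + 29.8) / 14 = 30.7000
Moving ranges: 2.1, 3.4, 3.5, 2.5, 0.7, 1.5, 1.9, 0.7, 1.4, 1.8, 5.3, 2.4, 1.1; M̄R̄ = 28.3000 / 13 = 2.1769
LCL = X̄ − 3·M̄R̄/d₂ = 30.7000 − 3 × 2.1769 / 1.128 = 24.9103

24.91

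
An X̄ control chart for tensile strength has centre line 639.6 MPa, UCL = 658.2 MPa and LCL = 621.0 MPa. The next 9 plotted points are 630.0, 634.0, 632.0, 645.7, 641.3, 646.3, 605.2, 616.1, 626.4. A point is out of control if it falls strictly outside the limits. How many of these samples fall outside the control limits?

Compare each point to [621.0, 658.2]: sample 7 = 605.2 < LCL; sample 8 = 616.1 < LCL.

2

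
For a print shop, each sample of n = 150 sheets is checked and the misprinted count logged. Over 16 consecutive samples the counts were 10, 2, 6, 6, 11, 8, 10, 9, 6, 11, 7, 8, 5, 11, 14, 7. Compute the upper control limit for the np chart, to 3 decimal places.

16.534

p̄ = Σdᵢ / (k·n) = 131 / (16 × 150) = 0.05458
UCL = np̄ + 3·√(np̄(1−p̄)) = 8.1875 + 3 × √(8.1875×0.94542) = 8.1875 + 3 × 2.7822 = 16.5341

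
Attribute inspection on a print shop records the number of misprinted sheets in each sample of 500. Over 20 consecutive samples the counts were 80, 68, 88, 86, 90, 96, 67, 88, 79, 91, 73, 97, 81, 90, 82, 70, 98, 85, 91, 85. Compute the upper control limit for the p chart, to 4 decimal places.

0.2187

p̄ = Σdᵢ / (k·n) = 1685 / (20 × 500) = 0.16850
UCL = p̄ + 3·√(p̄(1−p̄)/n) = 0.16850 + 3 × √(0.16850×0.83150/500) = 0.16850 + 3 × 0.01674 = 0.21872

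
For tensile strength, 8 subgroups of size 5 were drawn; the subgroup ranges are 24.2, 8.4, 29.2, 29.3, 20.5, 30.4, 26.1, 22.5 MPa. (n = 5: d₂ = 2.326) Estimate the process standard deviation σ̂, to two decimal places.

10.24

R̄ = (24.2 + 8.4 + 29.2 + 29.3 + 20.5 + 30.4 + 26.1 + 22.5) / 8 = 23.8250
σ̂ = R̄ / d₂ = 23.8250 / 2.326 = 10.2429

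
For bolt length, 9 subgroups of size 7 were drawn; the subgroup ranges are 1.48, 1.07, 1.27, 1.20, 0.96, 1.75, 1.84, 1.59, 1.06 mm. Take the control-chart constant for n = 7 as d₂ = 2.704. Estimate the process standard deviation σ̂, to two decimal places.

0.50

R̄ = (1.48 + 1.07 + 1.27 + 1.20 + 0.96 + 1.75 + 1.84 + 1.59 + 1.06) / 9 = 1.3578
σ̂ = R̄ / d₂ = 1.3578 / 2.704 = 0.5021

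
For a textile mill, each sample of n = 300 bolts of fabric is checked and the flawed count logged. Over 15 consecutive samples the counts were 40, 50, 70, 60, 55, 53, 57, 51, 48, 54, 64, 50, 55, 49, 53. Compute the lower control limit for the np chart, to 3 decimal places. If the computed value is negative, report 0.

p̄ = Σdᵢ / (k·n) = 809 / (15 × 300) = 0.17978
LCL = np̄ − 3·√(np̄(1−p̄)) = 53.9333 − 3 × 6.6511 = 33.9800

33.980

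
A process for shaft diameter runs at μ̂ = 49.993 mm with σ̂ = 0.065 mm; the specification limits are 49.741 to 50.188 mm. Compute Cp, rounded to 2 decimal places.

1.15

Cp = (USL − LSL) / (6σ̂) = (50.188 − 49.741) / (6 × 0.065) = 0.4470 / 0.3900 = 1.1462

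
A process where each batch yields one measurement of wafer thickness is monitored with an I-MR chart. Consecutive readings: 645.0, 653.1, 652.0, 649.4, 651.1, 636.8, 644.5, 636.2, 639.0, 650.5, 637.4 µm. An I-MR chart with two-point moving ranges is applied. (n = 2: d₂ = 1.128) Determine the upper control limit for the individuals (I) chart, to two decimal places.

X̄ = (645.0 + 653.1 + 652.0 + 649.4 + 651.1 + 636.8 + 644.5 + 636.2 + 639.0 + 650.5 + 637.4) / 11 = 645.0000
Moving ranges: 8.1, 1.1, 2.6, 1.7, 14.3, 7.7, 8.3, 2.8, 11.5, 13.1; M̄R̄ = 71.2000 / 10 = 7.1200
UCL = X̄ + 3·M̄R̄/d₂ = 645.0000 + 3 × 7.1200 / 1.128 = 663.9362

663.94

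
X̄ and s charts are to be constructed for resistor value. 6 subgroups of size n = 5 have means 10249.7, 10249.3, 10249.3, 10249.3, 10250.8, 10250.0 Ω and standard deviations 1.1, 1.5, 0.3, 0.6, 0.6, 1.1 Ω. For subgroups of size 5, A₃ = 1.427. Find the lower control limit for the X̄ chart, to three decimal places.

10248.497

X̄̄ = (10249.7 + 10249.3 + 10249.3 + 10249.3 + 10250.8 + 10250.0) / 6 = 10249.7333
s̄ = (1.1 + 1.5 + 0.3 + 0.6 + 0.6 + 1.1) / 6 = 0.8667
LCL = X̄̄ − A₃·s̄ = 10249.7333 − 1.427 × 0.8667 = 10248.4966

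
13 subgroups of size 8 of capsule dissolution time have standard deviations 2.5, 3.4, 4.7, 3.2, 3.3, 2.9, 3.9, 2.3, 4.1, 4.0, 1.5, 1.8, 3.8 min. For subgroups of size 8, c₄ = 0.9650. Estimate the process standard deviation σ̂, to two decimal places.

3.30

s̄ = (2.5 + 3.4 + 4.7 + 3.2 + 3.3 + 2.9 + 3.9 + 2.3 + 4.1 + 4.0 + 1.5 + 1.8 + 3.8) / 13 = 3.1846
σ̂ = s̄ / c₄ = 3.1846 / 0.9650 = 3.3001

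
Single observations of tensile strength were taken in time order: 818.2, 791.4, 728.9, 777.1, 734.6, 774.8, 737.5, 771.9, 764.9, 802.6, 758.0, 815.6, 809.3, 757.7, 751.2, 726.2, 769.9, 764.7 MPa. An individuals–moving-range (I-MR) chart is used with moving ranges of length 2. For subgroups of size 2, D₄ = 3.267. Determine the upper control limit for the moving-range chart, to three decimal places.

110.905

Moving ranges: 26.8, 62.5, 48.2, 42.5, 40.2, 37.3, 34.4, 7.0, 37.7, 44.6, 57.6, 6.3, 51.6, 6.5, 25.0, 43.7, 5.2; M̄R̄ = 577.1000 / 17 = 33.9471
UCL_MR = D₄·M̄R̄ = 3.267 × 33.9471 = 110.9050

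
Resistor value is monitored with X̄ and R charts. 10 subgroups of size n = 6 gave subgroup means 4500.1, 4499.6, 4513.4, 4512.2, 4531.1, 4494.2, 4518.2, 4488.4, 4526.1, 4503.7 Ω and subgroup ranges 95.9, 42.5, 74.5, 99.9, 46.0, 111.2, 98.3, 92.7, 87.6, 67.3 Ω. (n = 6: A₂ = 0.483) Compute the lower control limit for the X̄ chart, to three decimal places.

4469.292

X̄̄ = (4500.1 + 4499.6 + 4513.4 + 4512.2 + 4531.1 + 4494.2 + 4518.2 + 4488.4 + 4526.1 + 4503.7) / 10 = 45087.0000 / 10 = 4508.7000
R̄ = (95.9 + 42.5 + 74.5 + 99.9 + 46.0 + 111.2 + 98.3 + 92.7 + 87.6 + 67.3) / 10 = 815.9000 / 10 = 81.5900
LCL = X̄̄ − A₂·R̄ = 4508.7000 − 0.483 × 81.5900 = 4469.2920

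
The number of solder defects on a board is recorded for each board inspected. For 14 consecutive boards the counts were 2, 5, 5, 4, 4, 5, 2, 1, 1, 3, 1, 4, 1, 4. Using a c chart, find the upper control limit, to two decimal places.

8.20

c̄ = (2 + 5 + 5 + 4 + 4 + 5 + 2 + 1 + 1 + 3 + 1 + 4 + 1 + 4) / 14 = 42 / 14 = 3.0000
UCL = c̄ + 3√c̄ = 3.0000 + 3 × √3.0000 = 3.0000 + 3 × 1.7321 = 8.1962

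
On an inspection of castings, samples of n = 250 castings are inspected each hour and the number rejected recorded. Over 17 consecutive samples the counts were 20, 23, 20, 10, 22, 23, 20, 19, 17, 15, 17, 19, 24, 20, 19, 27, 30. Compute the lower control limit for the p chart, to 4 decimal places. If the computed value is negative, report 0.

0.0294

p̄ = Σdᵢ / (k·n) = 345 / (17 × 250) = 0.08118
LCL = p̄ − 3·√(p̄(1−p̄)/n) = 0.08118 − 3 × 0.01727 = 0.02936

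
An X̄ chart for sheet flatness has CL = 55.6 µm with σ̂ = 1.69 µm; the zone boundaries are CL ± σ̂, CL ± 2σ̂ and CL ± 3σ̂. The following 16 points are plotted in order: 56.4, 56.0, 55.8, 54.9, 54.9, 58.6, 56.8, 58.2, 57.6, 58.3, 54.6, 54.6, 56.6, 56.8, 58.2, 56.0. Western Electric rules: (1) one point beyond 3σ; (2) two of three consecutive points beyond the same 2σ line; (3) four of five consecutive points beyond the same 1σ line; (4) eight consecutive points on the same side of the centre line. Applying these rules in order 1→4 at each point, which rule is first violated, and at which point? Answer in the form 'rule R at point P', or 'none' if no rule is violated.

Zone of each point (C = within 1σ̂, B = 1σ̂–2σ̂, A = 2σ̂–3σ̂, * = beyond 3σ̂; sign = side of CL): 1:+C, 2:+C, 3:+C, 4:-C, 5:-C, 6:+B, 7:+C, 8:+B, 9:+B, 10:+B, 11:-C, 12:-C, 13:+C, 14:+C, 15:+B, 16:+C
Rule 3 (four of five consecutive points beyond the same 1σ limit) is satisfied at point 10.

rule 3 at point 10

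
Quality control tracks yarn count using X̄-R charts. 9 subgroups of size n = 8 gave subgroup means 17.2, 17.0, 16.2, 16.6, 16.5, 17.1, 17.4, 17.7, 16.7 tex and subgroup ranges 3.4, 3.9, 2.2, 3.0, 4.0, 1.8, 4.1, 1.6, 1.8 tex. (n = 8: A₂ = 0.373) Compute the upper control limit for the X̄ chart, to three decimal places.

X̄̄ = (17.2 + 17.0 + 16.2 + 16.6 + 16.5 + 17.1 + 17.4 + 17.7 + 16.7) / 9 = 152.4000 / 9 = 16.9333
R̄ = (3.4 + 3.9 + 2.2 + 3.0 + 4.0 + 1.8 + 4.1 + 1.6 + 1.8) / 9 = 25.8000 / 9 = 2.8667
UCL = X̄̄ + A₂·R̄ = 16.9333 + 0.373 × 2.8667 = 18.0026

18.003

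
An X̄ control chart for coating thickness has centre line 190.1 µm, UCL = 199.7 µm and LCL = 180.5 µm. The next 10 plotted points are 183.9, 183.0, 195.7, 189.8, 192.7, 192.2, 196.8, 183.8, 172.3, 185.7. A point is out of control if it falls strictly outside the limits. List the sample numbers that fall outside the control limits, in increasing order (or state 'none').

Compare each point to [180.5, 199.7]: sample 9 = 172.3 < LCL.

9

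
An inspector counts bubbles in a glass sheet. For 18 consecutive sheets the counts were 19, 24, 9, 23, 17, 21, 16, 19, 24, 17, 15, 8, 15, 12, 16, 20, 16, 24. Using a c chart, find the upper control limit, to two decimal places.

c̄ = (19 + 24 + 9 + 23 + 17 + 21 + 16 + 19 + 24 + 17 + 15 + 8 + 15 + 12 + 16 + 20 + 16 + 24) / 18 = 315 / 18 = 17.5000
UCL = c̄ + 3√c̄ = 17.5000 + 3 × √17.5000 = 17.5000 + 3 × 4.1833 = 30.0499

30.05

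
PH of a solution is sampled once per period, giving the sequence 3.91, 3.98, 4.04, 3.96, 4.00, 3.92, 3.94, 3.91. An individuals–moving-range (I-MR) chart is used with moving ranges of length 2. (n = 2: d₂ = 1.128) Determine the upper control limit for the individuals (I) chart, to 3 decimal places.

4.102

X̄ = (3.91 + 3.98 + 4.04 + 3.96 + 4.00 + 3.92 + 3.94 + 3.91) / 8 = 3.9575
Moving ranges: 0.07, 0.06, 0.08, 0.04, 0.08, 0.02, 0.03; M̄R̄ = 0.3800 / 7 = 0.0543
UCL = X̄ + 3·M̄R̄/d₂ = 3.9575 + 3 × 0.0543 / 1.128 = 4.1019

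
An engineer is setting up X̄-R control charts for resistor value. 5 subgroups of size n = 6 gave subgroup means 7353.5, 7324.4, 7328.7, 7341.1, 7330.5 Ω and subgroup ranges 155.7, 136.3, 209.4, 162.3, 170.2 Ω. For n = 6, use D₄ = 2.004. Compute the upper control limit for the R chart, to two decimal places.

334.23

R̄ = (155.7 + 136.3 + 209.4 + 162.3 + 170.2) / 5 = 833.9000 / 5 = 166.7800
UCL_R = D₄·R̄ = 2.004 × 166.7800 = 334.2271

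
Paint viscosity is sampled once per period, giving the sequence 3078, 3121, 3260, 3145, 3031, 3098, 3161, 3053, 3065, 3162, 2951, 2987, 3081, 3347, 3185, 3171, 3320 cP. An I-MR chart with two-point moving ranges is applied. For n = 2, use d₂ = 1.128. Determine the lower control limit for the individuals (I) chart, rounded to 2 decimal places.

2849.44

X̄ = (3078 + 3121 + 3260 + 3145 + 3031 + 3098 + 3161 + 3053 + 3065 + 3162 + 2951 + 2987 + 3081 + 3347 + 3185 + 3171 + 3320) / 17 = 3130.3529
Moving ranges: 43, 139, 115, 114, 67, 63, 108, 12, 97, 211, 36, 94, 266, 162, 14, 149; M̄R̄ = 1690.0000 / 16 = 105.6250
LCL = X̄ − 3·M̄R̄/d₂ = 3130.3529 − 3 × 105.6250 / 1.128 = 2849.4354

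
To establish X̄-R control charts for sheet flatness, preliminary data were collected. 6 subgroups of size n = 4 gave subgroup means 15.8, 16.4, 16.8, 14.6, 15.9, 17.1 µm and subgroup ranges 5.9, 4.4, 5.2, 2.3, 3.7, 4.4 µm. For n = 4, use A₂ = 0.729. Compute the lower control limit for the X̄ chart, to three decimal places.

X̄̄ = (15.8 + 16.4 + 16.8 + 14.6 + 15.9 + 17.1) / 6 = 96.6000 / 6 = 16.1000
R̄ = (5.9 + 4.4 + 5.2 + 2.3 + 3.7 + 4.4) / 6 = 25.9000 / 6 = 4.3167
LCL = X̄̄ − A₂·R̄ = 16.1000 − 0.729 × 4.3167 = 12.9531

12.953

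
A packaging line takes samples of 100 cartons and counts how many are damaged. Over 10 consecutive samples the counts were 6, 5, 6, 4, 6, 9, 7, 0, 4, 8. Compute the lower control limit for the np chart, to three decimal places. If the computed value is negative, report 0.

p̄ = Σdᵢ / (k·n) = 55 / (10 × 100) = 0.05500
LCL = np̄ − 3·√(np̄(1−p̄)) = 5.5000 − 3 × 2.2798 = -1.3394 → 0 (negative, so LCL = 0)

0.000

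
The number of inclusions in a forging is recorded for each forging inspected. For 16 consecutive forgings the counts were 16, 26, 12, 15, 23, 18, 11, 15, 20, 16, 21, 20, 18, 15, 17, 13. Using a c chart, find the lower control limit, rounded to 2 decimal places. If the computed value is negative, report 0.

4.79

c̄ = (16 + 26 + 12 + 15 + 23 + 18 + 11 + 15 + 20 + 16 + 21 + 20 + 18 + 15 + 17 + 13) / 16 = 276 / 16 = 17.2500
LCL = c̄ − 3√c̄ = 17.2500 − 3 × 4.1533 = 4.7901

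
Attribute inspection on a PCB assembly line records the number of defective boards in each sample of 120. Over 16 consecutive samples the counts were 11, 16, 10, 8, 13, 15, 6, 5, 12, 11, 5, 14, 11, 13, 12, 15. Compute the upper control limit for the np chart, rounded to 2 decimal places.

p̄ = Σdᵢ / (k·n) = 177 / (16 × 120) = 0.09219
UCL = np̄ + 3·√(np̄(1−p̄)) = 11.0625 + 3 × √(11.0625×0.90781) = 11.0625 + 3 × 3.1690 = 20.5696

20.57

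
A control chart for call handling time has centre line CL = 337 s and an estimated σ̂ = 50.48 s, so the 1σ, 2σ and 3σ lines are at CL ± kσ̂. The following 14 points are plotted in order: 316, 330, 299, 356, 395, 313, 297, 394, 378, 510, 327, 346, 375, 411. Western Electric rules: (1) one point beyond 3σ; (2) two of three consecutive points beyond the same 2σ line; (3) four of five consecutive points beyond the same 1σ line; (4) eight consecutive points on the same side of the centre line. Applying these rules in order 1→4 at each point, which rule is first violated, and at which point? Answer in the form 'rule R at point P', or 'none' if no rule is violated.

rule 1 at point 10

Zone of each point (C = within 1σ̂, B = 1σ̂–2σ̂, A = 2σ̂–3σ̂, * = beyond 3σ̂; sign = side of CL): 1:-C, 2:-C, 3:-C, 4:+C, 5:+B, 6:-C, 7:-C, 8:+B, 9:+C, 10:+*, 11:-C, 12:+C, 13:+C, 14:+B
Rule 1 (one point beyond the 3σ limits) is satisfied at point 10.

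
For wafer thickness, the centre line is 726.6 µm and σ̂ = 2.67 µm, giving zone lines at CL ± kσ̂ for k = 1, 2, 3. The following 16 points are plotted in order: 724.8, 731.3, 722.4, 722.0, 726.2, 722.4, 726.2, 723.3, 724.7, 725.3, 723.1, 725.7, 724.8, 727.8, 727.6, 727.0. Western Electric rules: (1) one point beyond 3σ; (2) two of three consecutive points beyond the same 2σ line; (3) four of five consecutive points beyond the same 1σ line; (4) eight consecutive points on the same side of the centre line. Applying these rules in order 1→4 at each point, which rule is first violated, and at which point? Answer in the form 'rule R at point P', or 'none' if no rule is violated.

Zone of each point (C = within 1σ̂, B = 1σ̂–2σ̂, A = 2σ̂–3σ̂, * = beyond 3σ̂; sign = side of CL): 1:-C, 2:+B, 3:-B, 4:-B, 5:-C, 6:-B, 7:-C, 8:-B, 9:-C, 10:-C, 11:-B, 12:-C, 13:-C, 14:+C, 15:+C, 16:+C
Rule 4 (eight consecutive points on the same side of the centre line) is satisfied at point 10.

rule 4 at point 10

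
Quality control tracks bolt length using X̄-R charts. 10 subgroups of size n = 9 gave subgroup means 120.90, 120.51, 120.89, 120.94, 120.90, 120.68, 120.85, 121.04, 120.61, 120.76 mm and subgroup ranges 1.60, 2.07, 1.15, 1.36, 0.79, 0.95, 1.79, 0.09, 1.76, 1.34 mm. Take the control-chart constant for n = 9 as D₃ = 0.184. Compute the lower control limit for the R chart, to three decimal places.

R̄ = (1.60 + 2.07 + 1.15 + 1.36 + 0.79 + 0.95 + 1.79 + 0.09 + 1.76 + 1.34) / 10 = 12.9000 / 10 = 1.2900
LCL_R = D₃·R̄ = 0.184 × 1.2900 = 0.2374

0.237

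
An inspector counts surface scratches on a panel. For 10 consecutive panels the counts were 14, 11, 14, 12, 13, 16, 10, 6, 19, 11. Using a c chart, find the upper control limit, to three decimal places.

c̄ = (14 + 11 + 14 + 12 + 13 + 16 + 10 + 6 + 19 + 11) / 10 = 126 / 10 = 12.6000
UCL = c̄ + 3√c̄ = 12.6000 + 3 × √12.6000 = 12.6000 + 3 × 3.5496 = 23.2489

23.249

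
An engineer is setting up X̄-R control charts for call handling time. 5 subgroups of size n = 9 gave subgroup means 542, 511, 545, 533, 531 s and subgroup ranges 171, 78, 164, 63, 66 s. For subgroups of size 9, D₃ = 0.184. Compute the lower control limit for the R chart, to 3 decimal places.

R̄ = (171 + 78 + 164 + 63 + 66) / 5 = 542.0000 / 5 = 108.4000
LCL_R = D₃·R̄ = 0.184 × 108.4000 = 19.9456

19.946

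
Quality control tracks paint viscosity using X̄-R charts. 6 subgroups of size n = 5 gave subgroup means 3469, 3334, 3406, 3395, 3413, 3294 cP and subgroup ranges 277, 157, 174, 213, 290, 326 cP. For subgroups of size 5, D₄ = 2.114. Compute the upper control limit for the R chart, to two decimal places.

506.30

R̄ = (277 + 157 + 174 + 213 + 290 + 326) / 6 = 1437.0000 / 6 = 239.5000
UCL_R = D₄·R̄ = 2.114 × 239.5000 = 506.3030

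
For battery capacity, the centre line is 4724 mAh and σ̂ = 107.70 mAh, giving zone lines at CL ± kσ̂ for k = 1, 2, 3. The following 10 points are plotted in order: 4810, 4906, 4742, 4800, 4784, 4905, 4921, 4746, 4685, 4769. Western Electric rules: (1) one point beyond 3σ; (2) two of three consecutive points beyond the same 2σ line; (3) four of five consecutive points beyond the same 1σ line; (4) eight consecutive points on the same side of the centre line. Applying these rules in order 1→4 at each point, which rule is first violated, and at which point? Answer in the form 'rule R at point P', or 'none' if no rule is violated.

rule 4 at point 8

Zone of each point (C = within 1σ̂, B = 1σ̂–2σ̂, A = 2σ̂–3σ̂, * = beyond 3σ̂; sign = side of CL): 1:+C, 2:+B, 3:+C, 4:+C, 5:+C, 6:+B, 7:+B, 8:+C, 9:-C, 10:+C
Rule 4 (eight consecutive points on the same side of the centre line) is satisfied at point 8.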